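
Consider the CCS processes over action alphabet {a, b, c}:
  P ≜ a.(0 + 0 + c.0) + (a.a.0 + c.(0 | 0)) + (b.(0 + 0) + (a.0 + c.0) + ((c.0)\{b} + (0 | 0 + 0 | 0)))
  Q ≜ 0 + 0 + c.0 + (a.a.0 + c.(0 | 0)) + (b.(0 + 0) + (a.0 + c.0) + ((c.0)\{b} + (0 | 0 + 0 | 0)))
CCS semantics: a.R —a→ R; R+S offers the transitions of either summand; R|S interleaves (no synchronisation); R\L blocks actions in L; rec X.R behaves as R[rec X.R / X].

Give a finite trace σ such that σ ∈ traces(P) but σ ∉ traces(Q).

ac

LTS(P): 7 reachable states
  p0 = a.(0 + 0 + c.0) + (a.a.0 + c.(0 | 0)) + (b.(0 + 0) + (a.0 + c.0) + ((c.0)\{b} + (0 | 0 + 0 | 0))) → -a-> p1, -a-> p2, -a-> p3, -b-> p4, -c-> p1, -c-> p5, -c-> p6
  p1 = 0 → ∅
  p2 = 0 + 0 + c.0 → -c-> p1
  p3 = a.0 → -a-> p1
  p4 = 0 + 0 → ∅
  p5 = 0 | 0 → ∅
  p6 = 0\{b} → ∅
LTS(Q): 6 reachable states
  q0 = 0 + 0 + c.0 + (a.a.0 + c.(0 | 0)) + (b.(0 + 0) + (a.0 + c.0) + ((c.0)\{b} + (0 | 0 + 0 | 0))) → -a-> q1, -a-> q2, -b-> q3, -c-> q1, -c-> q4, -c-> q5
  q1 = 0 → ∅
  q2 = a.0 → -a-> q1
  q3 = 0 + 0 → ∅
  q4 = 0 | 0 → ∅
  q5 = 0\{b} → ∅
Trace ⟨ac⟩ through P, begin at {p0}:
  after a @ step 1: {p1, p2, p3}
  after c @ step 2: {p1}
  — P admits the full trace.
Trace ⟨ac⟩ through Q, begin at {q0}:
  after a @ step 1: {q1, q2}
  after c @ step 2: ∅ (Q stuck)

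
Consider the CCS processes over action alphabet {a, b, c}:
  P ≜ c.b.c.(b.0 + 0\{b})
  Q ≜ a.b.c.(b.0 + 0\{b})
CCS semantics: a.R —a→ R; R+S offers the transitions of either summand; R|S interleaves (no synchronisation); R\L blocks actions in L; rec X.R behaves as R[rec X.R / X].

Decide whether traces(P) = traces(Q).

traces(P) ≠ traces(Q) — witness ⟨c⟩

LTS(P): 5 reachable states
  p0 = c.b.c.(b.0 + 0\{b}) has moves ··c··> p1
  p1 = b.c.(b.0 + 0\{b}) has moves ··b··> p2
  p2 = c.(b.0 + 0\{b}) has moves ··c··> p3
  p3 = b.0 + 0\{b} has moves ··b··> p4
  p4 = 0 has moves deadlocked
LTS(Q): 5 reachable states
  q0 = a.b.c.(b.0 + 0\{b}) has moves ··a··> q1
  q1 = b.c.(b.0 + 0\{b}) has moves ··b··> q2
  q2 = c.(b.0 + 0\{b}) has moves ··c··> q3
  q3 = b.0 + 0\{b} has moves ··b··> q4
  q4 = 0 has moves deadlocked
Run σ = ⟨c⟩ on P: start {p0}
  after c @ step 1: {p1}
  — P admits the full trace.
Run σ = ⟨c⟩ on Q: start {q0}
  after c @ step 1: ∅  — Q cannot continue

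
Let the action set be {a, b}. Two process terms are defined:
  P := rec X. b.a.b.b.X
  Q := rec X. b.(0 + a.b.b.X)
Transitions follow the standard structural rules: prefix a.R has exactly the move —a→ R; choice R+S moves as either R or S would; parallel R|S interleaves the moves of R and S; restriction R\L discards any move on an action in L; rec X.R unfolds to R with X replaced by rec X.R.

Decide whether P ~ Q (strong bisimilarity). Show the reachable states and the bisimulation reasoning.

P ~ Q

P's transition system — 4 states:
  m0 = rec X. b.a.b.b.X has moves ··b··> m1
  m1 = a.b.b.(rec X. b.a.b.b.X) has moves ··a··> m2
  m2 = b.b.(rec X. b.a.b.b.X) has moves ··b··> m3
  m3 = b.(rec X. b.a.b.b.X) has moves ··b··> m0
Q's transition system — 4 states:
  n0 = rec X. b.(0 + a.b.b.X) has moves ··b··> n1
  n1 = 0 + a.b.b.(rec X. b.(0 + a.b.b.X)) has moves ··a··> n2
  n2 = b.b.(rec X. b.(0 + a.b.b.X)) has moves ··b··> n3
  n3 = b.(rec X. b.(0 + a.b.b.X)) has moves ··b··> n0
Bisimilarity quotient blocks:
  B0 = {m0, n0}
  B1 = {m1, n1}
  B2 = {m2, n2}
  B3 = {m3, n3}
m0 ∈ B0, n0 ∈ B0 → same block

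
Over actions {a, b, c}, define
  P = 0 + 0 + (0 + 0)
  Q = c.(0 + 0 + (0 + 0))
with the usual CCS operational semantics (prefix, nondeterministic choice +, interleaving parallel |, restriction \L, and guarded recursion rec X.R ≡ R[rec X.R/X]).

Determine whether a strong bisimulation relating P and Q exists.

Reachable graph of P (1 states):
  u0 = 0 + 0 + (0 + 0) | ∅
Reachable graph of Q (2 states):
  v0 = c.(0 + 0 + (0 + 0)) | =c=> v1
  v1 = 0 + 0 + (0 + 0) | ∅
Bisimilarity quotient blocks:
  B0 = {u0, v1}
  B1 = {v0}
u0 ∈ B0, v0 ∈ B1 → different blocks

P ≁ Q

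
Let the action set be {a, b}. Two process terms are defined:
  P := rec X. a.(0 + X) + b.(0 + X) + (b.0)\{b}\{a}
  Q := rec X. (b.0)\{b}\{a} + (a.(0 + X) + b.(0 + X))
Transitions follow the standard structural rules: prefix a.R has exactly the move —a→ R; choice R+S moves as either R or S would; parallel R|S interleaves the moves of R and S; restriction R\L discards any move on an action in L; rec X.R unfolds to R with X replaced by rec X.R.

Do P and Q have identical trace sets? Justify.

YES

LTS(P): 2 reachable states
  p0 = rec X. a.(0 + X) + b.(0 + X) + (b.0)\{b}\{a} ⊢ —a→ p1, —b→ p1
  p1 = 0 + (rec X. a.(0 + X) + b.(0 + X) + (b.0)\{b}\{a}) ⊢ —a→ p1, —b→ p1
LTS(Q): 2 reachable states
  q0 = rec X. (b.0)\{b}\{a} + (a.(0 + X) + b.(0 + X)) ⊢ —a→ q1, —b→ q1
  q1 = 0 + (rec X. (b.0)\{b}\{a} + (a.(0 + X) + b.(0 + X))) ⊢ —a→ q1, —b→ q1
Bisimilarity quotient blocks:
  B0 = {p0, p1, q0, q1}
p0 ∈ B0, q0 ∈ B0 → same block
Bisimilar ⇒ trace-equivalent.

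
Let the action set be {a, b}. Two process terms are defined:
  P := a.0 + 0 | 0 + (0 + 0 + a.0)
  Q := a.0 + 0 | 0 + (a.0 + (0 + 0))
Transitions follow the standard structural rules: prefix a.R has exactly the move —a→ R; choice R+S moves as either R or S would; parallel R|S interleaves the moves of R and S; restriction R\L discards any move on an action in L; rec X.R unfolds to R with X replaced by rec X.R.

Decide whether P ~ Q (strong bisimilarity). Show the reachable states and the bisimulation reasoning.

P ~ Q

LTS(P): 2 reachable states
  p0 = a.0 + 0 | 0 + (0 + 0 + a.0) has moves ··a··> p1
  p1 = 0 has moves deadlocked
LTS(Q): 2 reachable states
  q0 = a.0 + 0 | 0 + (a.0 + (0 + 0)) has moves ··a··> q1
  q1 = 0 has moves deadlocked
Coarsest stable partition (strong bisimilarity classes):
  B0 = {p0, q0}
  B1 = {p1, q1}
p0 ∈ B0, q0 ∈ B0 → same block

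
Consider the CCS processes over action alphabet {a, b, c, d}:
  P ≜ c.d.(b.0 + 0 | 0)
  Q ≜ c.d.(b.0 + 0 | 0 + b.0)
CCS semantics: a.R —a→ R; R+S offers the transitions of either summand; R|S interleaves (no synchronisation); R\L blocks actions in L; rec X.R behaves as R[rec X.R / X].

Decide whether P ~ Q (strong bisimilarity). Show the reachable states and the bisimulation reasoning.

bisimilar

P's transition system — 4 states:
  s0 = c.d.(b.0 + 0 | 0) ⊢ —c→ s1
  s1 = d.(b.0 + 0 | 0) ⊢ —d→ s2
  s2 = b.0 + 0 | 0 ⊢ —b→ s3
  s3 = 0 ⊢ (no moves)
Q's transition system — 4 states:
  t0 = c.d.(b.0 + 0 | 0 + b.0) ⊢ —c→ t1
  t1 = d.(b.0 + 0 | 0 + b.0) ⊢ —d→ t2
  t2 = b.0 + 0 | 0 + b.0 ⊢ —b→ t3
  t3 = 0 ⊢ (no moves)
Bisimilarity quotient blocks:
  B0 = {s0, t0}
  B1 = {s1, t1}
  B2 = {s2, t2}
  B3 = {s3, t3}
s0 ∈ B0, t0 ∈ B0 → same block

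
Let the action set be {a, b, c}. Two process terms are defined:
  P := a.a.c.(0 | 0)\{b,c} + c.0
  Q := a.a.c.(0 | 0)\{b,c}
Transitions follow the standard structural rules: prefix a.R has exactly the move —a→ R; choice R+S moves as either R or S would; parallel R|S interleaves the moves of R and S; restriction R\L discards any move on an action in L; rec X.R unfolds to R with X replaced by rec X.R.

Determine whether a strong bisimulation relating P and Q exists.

P's transition system — 5 states:
  p0 = a.a.c.(0 | 0)\{b,c} + c.0 :: --a--▸ p1, --c--▸ p2
  p1 = a.c.(0 | 0)\{b,c} :: --a--▸ p3
  p2 = 0 :: stopped
  p3 = c.(0 | 0)\{b,c} :: --c--▸ p4
  p4 = (0 | 0)\{b,c} :: stopped
Q's transition system — 4 states:
  q0 = a.a.c.(0 | 0)\{b,c} :: --a--▸ q1
  q1 = a.c.(0 | 0)\{b,c} :: --a--▸ q2
  q2 = c.(0 | 0)\{b,c} :: --c--▸ q3
  q3 = (0 | 0)\{b,c} :: stopped
Coarsest stable partition (strong bisimilarity classes):
  B0 = {p0}
  B1 = {p1, q1}
  B2 = {p3, q2}
  B3 = {p2, p4, q3}
  B4 = {q0}
p0 ∈ B0, q0 ∈ B4 → different blocks

NO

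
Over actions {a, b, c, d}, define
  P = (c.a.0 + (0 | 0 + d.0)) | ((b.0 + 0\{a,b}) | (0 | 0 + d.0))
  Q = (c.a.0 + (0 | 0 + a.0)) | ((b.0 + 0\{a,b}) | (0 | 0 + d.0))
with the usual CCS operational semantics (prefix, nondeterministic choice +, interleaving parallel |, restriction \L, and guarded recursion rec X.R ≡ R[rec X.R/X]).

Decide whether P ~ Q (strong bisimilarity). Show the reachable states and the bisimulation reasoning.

NO

LTS(P): 12 reachable states
  s0 = (c.a.0 + (0 | 0 + d.0)) | ((b.0 + 0\{a,b}) | (0 | 0 + d.0)) → --b--▸ s1, --c--▸ s2, --d--▸ s3, --d--▸ s4
  s1 = (c.a.0 + (0 | 0 + d.0)) | (0 | (0 | 0 + d.0)) → --c--▸ s5, --d--▸ s6, --d--▸ s7
  s2 = a.0 | ((b.0 + 0\{a,b}) | (0 | 0 + d.0)) → --a--▸ s4, --b--▸ s5, --d--▸ s8
  s3 = (c.a.0 + (0 | 0 + d.0)) | ((b.0 + 0\{a,b}) | 0) → --b--▸ s6, --c--▸ s8, --d--▸ s9
  s4 = 0 | ((b.0 + 0\{a,b}) | (0 | 0 + d.0)) → --b--▸ s7, --d--▸ s9
  s5 = a.0 | (0 | (0 | 0 + d.0)) → --a--▸ s7, --d--▸ s10
  s6 = (c.a.0 + (0 | 0 + d.0)) | (0 | 0) → --c--▸ s10, --d--▸ s11
  s7 = 0 | (0 | (0 | 0 + d.0)) → --d--▸ s11
  s8 = a.0 | ((b.0 + 0\{a,b}) | 0) → --a--▸ s9, --b--▸ s10
  s9 = 0 | ((b.0 + 0\{a,b}) | 0) → --b--▸ s11
  s10 = a.0 | (0 | 0) → --a--▸ s11
  s11 = 0 | (0 | 0) → ·
LTS(Q): 12 reachable states
  t0 = (c.a.0 + (0 | 0 + a.0)) | ((b.0 + 0\{a,b}) | (0 | 0 + d.0)) → --a--▸ t1, --b--▸ t2, --c--▸ t3, --d--▸ t4
  t1 = 0 | ((b.0 + 0\{a,b}) | (0 | 0 + d.0)) → --b--▸ t5, --d--▸ t6
  t2 = (c.a.0 + (0 | 0 + a.0)) | (0 | (0 | 0 + d.0)) → --a--▸ t5, --c--▸ t7, --d--▸ t8
  t3 = a.0 | ((b.0 + 0\{a,b}) | (0 | 0 + d.0)) → --a--▸ t1, --b--▸ t7, --d--▸ t9
  t4 = (c.a.0 + (0 | 0 + a.0)) | ((b.0 + 0\{a,b}) | 0) → --a--▸ t6, --b--▸ t8, --c--▸ t9
  t5 = 0 | (0 | (0 | 0 + d.0)) → --d--▸ t10
  t6 = 0 | ((b.0 + 0\{a,b}) | 0) → --b--▸ t10
  t7 = a.0 | (0 | (0 | 0 + d.0)) → --a--▸ t5, --d--▸ t11
  t8 = (c.a.0 + (0 | 0 + a.0)) | (0 | 0) → --a--▸ t10, --c--▸ t11
  t9 = a.0 | ((b.0 + 0\{a,b}) | 0) → --a--▸ t6, --b--▸ t11
  t10 = 0 | (0 | 0) → ·
  t11 = a.0 | (0 | 0) → --a--▸ t10
Partition-refinement fixed point:
  B0 = {s0}
  B1 = {s4, t1}
  B2 = {s9, t6}
  B3 = {s11, t10}
  B4 = {s7, t5}
  B5 = {s2, t3}
  B6 = {s8, t9}
  B7 = {s10, t11}
  B8 = {s5, t7}
  B9 = {s3}
  B10 = {s6}
  B11 = {s1}
  B12 = {t0}
  B13 = {t2}
  B14 = {t8}
  B15 = {t4}
s0 ∈ B0, t0 ∈ B12 → different blocks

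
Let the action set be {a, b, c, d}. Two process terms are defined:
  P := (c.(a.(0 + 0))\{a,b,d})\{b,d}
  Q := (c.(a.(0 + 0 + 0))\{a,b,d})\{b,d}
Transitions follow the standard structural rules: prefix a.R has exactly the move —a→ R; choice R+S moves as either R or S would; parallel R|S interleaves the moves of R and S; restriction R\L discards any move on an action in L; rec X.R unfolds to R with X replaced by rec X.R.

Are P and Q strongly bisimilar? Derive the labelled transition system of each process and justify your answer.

YES

Reachable graph of P (2 states):
  u0 = (c.(a.(0 + 0))\{a,b,d})\{b,d} → =c=> u1
  u1 = (a.(0 + 0))\{a,b,d}\{b,d} → (no moves)
Reachable graph of Q (2 states):
  v0 = (c.(a.(0 + 0 + 0))\{a,b,d})\{b,d} → =c=> v1
  v1 = (a.(0 + 0 + 0))\{a,b,d}\{b,d} → (no moves)
Bisimilarity quotient blocks:
  B0 = {u0, v0}
  B1 = {u1, v1}
u0 ∈ B0, v0 ∈ B0 → same block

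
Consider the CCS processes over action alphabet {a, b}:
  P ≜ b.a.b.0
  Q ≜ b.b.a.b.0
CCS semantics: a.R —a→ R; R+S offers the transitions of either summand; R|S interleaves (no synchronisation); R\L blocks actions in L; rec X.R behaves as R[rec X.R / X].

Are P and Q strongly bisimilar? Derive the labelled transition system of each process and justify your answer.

Reachable graph of P (4 states):
  m0 = b.a.b.0 has moves -b-> m1
  m1 = a.b.0 has moves -a-> m2
  m2 = b.0 has moves -b-> m3
  m3 = 0 has moves stopped
Reachable graph of Q (5 states):
  n0 = b.b.a.b.0 has moves -b-> n1
  n1 = b.a.b.0 has moves -b-> n2
  n2 = a.b.0 has moves -a-> n3
  n3 = b.0 has moves -b-> n4
  n4 = 0 has moves stopped
Coarsest stable partition (strong bisimilarity classes):
  B0 = {m0, n1}
  B1 = {m1, n2}
  B2 = {m2, n3}
  B3 = {m3, n4}
  B4 = {n0}
m0 ∈ B0, n0 ∈ B4 → different blocks

P ≁ Q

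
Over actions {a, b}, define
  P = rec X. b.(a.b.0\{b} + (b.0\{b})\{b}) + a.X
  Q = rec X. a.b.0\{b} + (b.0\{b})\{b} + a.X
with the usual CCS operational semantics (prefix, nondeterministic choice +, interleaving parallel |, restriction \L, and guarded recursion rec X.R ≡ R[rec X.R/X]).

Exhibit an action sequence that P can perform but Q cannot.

b

LTS(P): 4 reachable states
  m0 = rec X. b.(a.b.0\{b} + (b.0\{b})\{b}) + a.X → =a=> m0, =b=> m1
  m1 = a.b.0\{b} + (b.0\{b})\{b} → =a=> m2
  m2 = b.0\{b} → =b=> m3
  m3 = 0\{b} → ·
LTS(Q): 3 reachable states
  n0 = rec X. a.b.0\{b} + (b.0\{b})\{b} + a.X → =a=> n0, =a=> n1
  n1 = b.0\{b} → =b=> n2
  n2 = 0\{b} → ·
Run σ = ⟨b⟩ on P: start {m0}
  [1] b ⇒ {m1}
  — P admits the full trace.
Run σ = ⟨b⟩ on Q: start {n0}
  [1] b ⇒ ∅  — Q cannot continue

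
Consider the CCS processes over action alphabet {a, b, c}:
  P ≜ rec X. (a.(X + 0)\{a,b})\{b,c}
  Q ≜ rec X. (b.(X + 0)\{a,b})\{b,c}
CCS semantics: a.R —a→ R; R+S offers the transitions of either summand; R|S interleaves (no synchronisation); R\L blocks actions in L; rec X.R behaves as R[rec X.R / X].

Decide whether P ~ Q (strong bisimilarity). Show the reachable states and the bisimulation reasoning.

not bisimilar

P's transition system — 2 states:
  p0 = rec X. (a.(X + 0)\{a,b})\{b,c} → --a--▸ p1
  p1 = ((rec X. (a.(X + 0)\{a,b})\{b,c}) + 0)\{a,b}\{b,c} → (no moves)
Q's transition system — 1 states:
  q0 = rec X. (b.(X + 0)\{a,b})\{b,c} → (no moves)
Bisimilarity quotient blocks:
  B0 = {p0}
  B1 = {p1, q0}
p0 ∈ B0, q0 ∈ B1 → different blocks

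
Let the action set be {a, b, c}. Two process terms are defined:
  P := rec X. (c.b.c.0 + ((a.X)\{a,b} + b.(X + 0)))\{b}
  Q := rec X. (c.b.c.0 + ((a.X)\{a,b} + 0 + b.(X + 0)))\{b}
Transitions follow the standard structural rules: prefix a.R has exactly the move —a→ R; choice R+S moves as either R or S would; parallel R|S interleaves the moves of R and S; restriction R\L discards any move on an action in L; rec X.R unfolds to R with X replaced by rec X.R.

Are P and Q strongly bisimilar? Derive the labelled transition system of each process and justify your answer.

P ~ Q

Reachable graph of P (2 states):
  s0 = rec X. (c.b.c.0 + ((a.X)\{a,b} + b.(X + 0)))\{b} :: --c--▸ s1
  s1 = (b.c.0)\{b} :: deadlocked
Reachable graph of Q (2 states):
  t0 = rec X. (c.b.c.0 + ((a.X)\{a,b} + 0 + b.(X + 0)))\{b} :: --c--▸ t1
  t1 = (b.c.0)\{b} :: deadlocked
Bisimilarity quotient blocks:
  B0 = {s0, t0}
  B1 = {s1, t1}
s0 ∈ B0, t0 ∈ B0 → same block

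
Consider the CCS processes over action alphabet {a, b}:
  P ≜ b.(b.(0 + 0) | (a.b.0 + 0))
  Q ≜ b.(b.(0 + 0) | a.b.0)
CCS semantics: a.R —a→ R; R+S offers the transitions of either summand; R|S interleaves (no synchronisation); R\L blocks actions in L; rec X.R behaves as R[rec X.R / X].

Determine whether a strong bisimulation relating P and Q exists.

LTS(P): 7 reachable states
  s0 = b.(b.(0 + 0) | (a.b.0 + 0)) | ··b··> s1
  s1 = b.(0 + 0) | (a.b.0 + 0) | ··a··> s2, ··b··> s3
  s2 = b.(0 + 0) | b.0 | ··b··> s4, ··b··> s5
  s3 = (0 + 0) | (a.b.0 + 0) | ··a··> s4
  s4 = (0 + 0) | b.0 | ··b··> s6
  s5 = b.(0 + 0) | 0 | ··b··> s6
  s6 = (0 + 0) | 0 | ∅
LTS(Q): 7 reachable states
  t0 = b.(b.(0 + 0) | a.b.0) | ··b··> t1
  t1 = b.(0 + 0) | a.b.0 | ··a··> t2, ··b··> t3
  t2 = b.(0 + 0) | b.0 | ··b··> t4, ··b··> t5
  t3 = (0 + 0) | a.b.0 | ··a··> t4
  t4 = (0 + 0) | b.0 | ··b··> t6
  t5 = b.(0 + 0) | 0 | ··b··> t6
  t6 = (0 + 0) | 0 | ∅
Partition-refinement fixed point:
  B0 = {s0, t0}
  B1 = {s1, t1}
  B2 = {s2, t2}
  B3 = {s4, s5, t4, t5}
  B4 = {s6, t6}
  B5 = {s3, t3}
s0 ∈ B0, t0 ∈ B0 → same block

bisimilar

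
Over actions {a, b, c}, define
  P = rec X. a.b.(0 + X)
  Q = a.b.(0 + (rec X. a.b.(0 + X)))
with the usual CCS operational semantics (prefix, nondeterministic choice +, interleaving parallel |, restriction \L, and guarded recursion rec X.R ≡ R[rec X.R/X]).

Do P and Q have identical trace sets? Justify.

traces(P) = traces(Q)

P's transition system — 3 states:
  u0 = rec X. a.b.(0 + X) → --a--▸ u1
  u1 = b.(0 + (rec X. a.b.(0 + X))) → --b--▸ u2
  u2 = 0 + (rec X. a.b.(0 + X)) → --a--▸ u1
Q's transition system — 3 states:
  v0 = a.b.(0 + (rec X. a.b.(0 + X))) → --a--▸ v1
  v1 = b.(0 + (rec X. a.b.(0 + X))) → --b--▸ v2
  v2 = 0 + (rec X. a.b.(0 + X)) → --a--▸ v1
Partition-refinement fixed point:
  B0 = {u0, u2, v0, v2}
  B1 = {u1, v1}
u0 ∈ B0, v0 ∈ B0 → same block
Bisimilar ⇒ trace-equivalent.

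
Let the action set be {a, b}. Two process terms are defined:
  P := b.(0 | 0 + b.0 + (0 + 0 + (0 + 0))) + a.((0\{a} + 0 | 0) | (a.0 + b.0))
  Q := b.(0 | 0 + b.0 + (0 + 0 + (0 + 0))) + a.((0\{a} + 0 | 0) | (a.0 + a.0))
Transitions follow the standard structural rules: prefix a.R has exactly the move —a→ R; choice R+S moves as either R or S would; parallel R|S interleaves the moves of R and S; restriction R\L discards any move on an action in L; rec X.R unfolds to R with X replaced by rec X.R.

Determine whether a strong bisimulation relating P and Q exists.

Reachable graph of P (5 states):
  p0 = b.(0 | 0 + b.0 + (0 + 0 + (0 + 0))) + a.((0\{a} + 0 | 0) | (a.0 + b.0)) | --a--▸ p1, --b--▸ p2
  p1 = (0\{a} + 0 | 0) | (a.0 + b.0) | --a--▸ p3, --b--▸ p3
  p2 = 0 | 0 + b.0 + (0 + 0 + (0 + 0)) | --b--▸ p4
  p3 = (0\{a} + 0 | 0) | 0 | (no moves)
  p4 = 0 | (no moves)
Reachable graph of Q (5 states):
  q0 = b.(0 | 0 + b.0 + (0 + 0 + (0 + 0))) + a.((0\{a} + 0 | 0) | (a.0 + a.0)) | --a--▸ q1, --b--▸ q2
  q1 = (0\{a} + 0 | 0) | (a.0 + a.0) | --a--▸ q3
  q2 = 0 | 0 + b.0 + (0 + 0 + (0 + 0)) | --b--▸ q4
  q3 = (0\{a} + 0 | 0) | 0 | (no moves)
  q4 = 0 | (no moves)
Bisimilarity quotient blocks:
  B0 = {p0}
  B1 = {p2, q2}
  B2 = {p3, p4, q3, q4}
  B3 = {p1}
  B4 = {q0}
  B5 = {q1}
p0 ∈ B0, q0 ∈ B4 → different blocks

P ≁ Q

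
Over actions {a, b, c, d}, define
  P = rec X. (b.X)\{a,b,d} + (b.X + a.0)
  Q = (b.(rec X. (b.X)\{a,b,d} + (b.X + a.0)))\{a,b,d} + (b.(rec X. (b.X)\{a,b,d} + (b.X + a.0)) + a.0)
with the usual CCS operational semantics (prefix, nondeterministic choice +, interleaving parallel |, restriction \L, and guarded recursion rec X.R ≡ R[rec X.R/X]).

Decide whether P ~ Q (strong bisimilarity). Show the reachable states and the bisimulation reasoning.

P's transition system — 2 states:
  u0 = rec X. (b.X)\{a,b,d} + (b.X + a.0) :: —a→ u1, —b→ u0
  u1 = 0 :: deadlocked
Q's transition system — 3 states:
  v0 = (b.(rec X. (b.X)\{a,b,d} + (b.X + a.0)))\{a,b,d} + (b.(rec X. (b.X)\{a,b,d} + (b.X + a.0)) + a.0) :: —a→ v1, —b→ v2
  v1 = 0 :: deadlocked
  v2 = rec X. (b.X)\{a,b,d} + (b.X + a.0) :: —a→ v1, —b→ v2
Partition-refinement fixed point:
  B0 = {u0, v0, v2}
  B1 = {u1, v1}
u0 ∈ B0, v0 ∈ B0 → same block

YES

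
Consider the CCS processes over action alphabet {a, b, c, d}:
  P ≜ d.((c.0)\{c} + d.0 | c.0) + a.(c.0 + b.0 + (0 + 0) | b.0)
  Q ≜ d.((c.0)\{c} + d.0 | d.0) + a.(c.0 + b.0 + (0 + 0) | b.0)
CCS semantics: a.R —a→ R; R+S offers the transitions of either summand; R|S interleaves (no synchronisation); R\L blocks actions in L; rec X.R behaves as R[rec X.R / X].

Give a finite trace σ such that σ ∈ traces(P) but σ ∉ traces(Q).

dc

LTS(P): 8 reachable states
  s0 = d.((c.0)\{c} + d.0 | c.0) + a.(c.0 + b.0 + (0 + 0) | b.0) has moves -a-> s1, -d-> s2
  s1 = c.0 + b.0 + (0 + 0) | b.0 has moves -b-> s3, -b-> s4, -c-> s4
  s2 = (c.0)\{c} + d.0 | c.0 has moves -c-> s5, -d-> s6
  s3 = (0 + 0) | 0 has moves ∅
  s4 = 0 has moves ∅
  s5 = d.0 | 0 has moves -d-> s7
  s6 = 0 | c.0 has moves -c-> s7
  s7 = 0 | 0 has moves ∅
LTS(Q): 8 reachable states
  t0 = d.((c.0)\{c} + d.0 | d.0) + a.(c.0 + b.0 + (0 + 0) | b.0) has moves -a-> t1, -d-> t2
  t1 = c.0 + b.0 + (0 + 0) | b.0 has moves -b-> t3, -b-> t4, -c-> t4
  t2 = (c.0)\{c} + d.0 | d.0 has moves -d-> t5, -d-> t6
  t3 = (0 + 0) | 0 has moves ∅
  t4 = 0 has moves ∅
  t5 = 0 | d.0 has moves -d-> t7
  t6 = d.0 | 0 has moves -d-> t7
  t7 = 0 | 0 has moves ∅
Trace ⟨dc⟩ through P, begin at {s0}:
  step 1 (d): {s2}
  step 2 (c): {s5}
  P completes σ.
Trace ⟨dc⟩ through Q, begin at {t0}:
  step 1 (d): {t2}
  step 2 (c): ∅  — Q cannot continue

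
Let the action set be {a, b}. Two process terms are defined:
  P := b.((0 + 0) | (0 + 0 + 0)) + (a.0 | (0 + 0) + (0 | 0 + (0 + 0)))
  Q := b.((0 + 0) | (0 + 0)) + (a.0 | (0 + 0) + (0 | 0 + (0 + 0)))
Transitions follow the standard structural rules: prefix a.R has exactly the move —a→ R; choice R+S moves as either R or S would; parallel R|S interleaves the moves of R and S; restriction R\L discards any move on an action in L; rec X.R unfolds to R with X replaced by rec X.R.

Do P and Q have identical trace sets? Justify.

trace-equivalent

Reachable graph of P (3 states):
  u0 = b.((0 + 0) | (0 + 0 + 0)) + (a.0 | (0 + 0) + (0 | 0 + (0 + 0))) has moves —a→ u1, —b→ u2
  u1 = 0 | (0 + 0) has moves deadlocked
  u2 = (0 + 0) | (0 + 0 + 0) has moves deadlocked
Reachable graph of Q (3 states):
  v0 = b.((0 + 0) | (0 + 0)) + (a.0 | (0 + 0) + (0 | 0 + (0 + 0))) has moves —a→ v1, —b→ v2
  v1 = 0 | (0 + 0) has moves deadlocked
  v2 = (0 + 0) | (0 + 0) has moves deadlocked
Partition-refinement fixed point:
  B0 = {u0, v0}
  B1 = {u1, u2, v1, v2}
u0 ∈ B0, v0 ∈ B0 → same block
Bisimilar ⇒ trace-equivalent.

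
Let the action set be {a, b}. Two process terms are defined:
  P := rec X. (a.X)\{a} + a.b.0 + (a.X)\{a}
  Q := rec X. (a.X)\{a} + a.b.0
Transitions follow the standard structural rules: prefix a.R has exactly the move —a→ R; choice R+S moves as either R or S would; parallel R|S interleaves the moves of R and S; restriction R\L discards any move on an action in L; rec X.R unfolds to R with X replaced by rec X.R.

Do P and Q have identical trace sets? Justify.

traces(P) = traces(Q)

P's transition system — 3 states:
  m0 = rec X. (a.X)\{a} + a.b.0 + (a.X)\{a} :: -a-> m1
  m1 = b.0 :: -b-> m2
  m2 = 0 :: stopped
Q's transition system — 3 states:
  n0 = rec X. (a.X)\{a} + a.b.0 :: -a-> n1
  n1 = b.0 :: -b-> n2
  n2 = 0 :: stopped
Bisimilarity quotient blocks:
  B0 = {m0, n0}
  B1 = {m1, n1}
  B2 = {m2, n2}
m0 ∈ B0, n0 ∈ B0 → same block
Bisimilar ⇒ trace-equivalent.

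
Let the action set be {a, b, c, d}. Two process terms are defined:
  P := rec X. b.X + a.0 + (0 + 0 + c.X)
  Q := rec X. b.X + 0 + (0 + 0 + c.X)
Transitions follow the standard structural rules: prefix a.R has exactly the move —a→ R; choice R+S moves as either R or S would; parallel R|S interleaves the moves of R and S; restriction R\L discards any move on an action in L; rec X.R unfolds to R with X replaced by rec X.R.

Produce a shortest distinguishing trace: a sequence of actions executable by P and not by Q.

a

P's transition system — 2 states:
  m0 = rec X. b.X + a.0 + (0 + 0 + c.X) → --a--▸ m1, --b--▸ m0, --c--▸ m0
  m1 = 0 → ∅
Q's transition system — 1 states:
  n0 = rec X. b.X + 0 + (0 + 0 + c.X) → --b--▸ n0, --c--▸ n0
Trace ⟨a⟩ through P, begin at {m0}:
  [1] a ⇒ {m1}
  ✓ P
Trace ⟨a⟩ through Q, begin at {n0}:
  [1] a ⇒ ∅ (Q stuck)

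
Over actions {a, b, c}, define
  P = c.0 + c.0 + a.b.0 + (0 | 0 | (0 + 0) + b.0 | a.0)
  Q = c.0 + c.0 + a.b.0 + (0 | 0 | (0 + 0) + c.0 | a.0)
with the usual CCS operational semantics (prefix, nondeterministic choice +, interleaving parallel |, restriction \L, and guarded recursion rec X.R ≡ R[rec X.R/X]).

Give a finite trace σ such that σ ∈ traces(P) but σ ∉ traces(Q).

LTS(P): 6 reachable states
  u0 = c.0 + c.0 + a.b.0 + (0 | 0 | (0 + 0) + b.0 | a.0) has moves -a-> u1, -a-> u2, -b-> u3, -c-> u4
  u1 = b.0 has moves -b-> u4
  u2 = b.0 | 0 has moves -b-> u5
  u3 = 0 | a.0 has moves -a-> u5
  u4 = 0 has moves (no moves)
  u5 = 0 | 0 has moves (no moves)
LTS(Q): 6 reachable states
  v0 = c.0 + c.0 + a.b.0 + (0 | 0 | (0 + 0) + c.0 | a.0) has moves -a-> v1, -a-> v2, -c-> v3, -c-> v4
  v1 = b.0 has moves -b-> v3
  v2 = c.0 | 0 has moves -c-> v5
  v3 = 0 has moves (no moves)
  v4 = 0 | a.0 has moves -a-> v5
  v5 = 0 | 0 has moves (no moves)
Trace ⟨b⟩ through P, begin at {u0}:
  [1] b ⇒ {u3}
  ✓ P
Trace ⟨b⟩ through Q, begin at {v0}:
  [1] b ⇒ no successor for Q

b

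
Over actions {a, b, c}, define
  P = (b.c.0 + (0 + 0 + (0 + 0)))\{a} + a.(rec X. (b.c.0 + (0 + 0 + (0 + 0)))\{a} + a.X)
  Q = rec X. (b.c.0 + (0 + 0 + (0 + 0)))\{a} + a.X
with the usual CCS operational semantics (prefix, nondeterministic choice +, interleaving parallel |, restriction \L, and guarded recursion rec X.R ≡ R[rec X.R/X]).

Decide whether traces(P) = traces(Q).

P's transition system — 4 states:
  s0 = (b.c.0 + (0 + 0 + (0 + 0)))\{a} + a.(rec X. (b.c.0 + (0 + 0 + (0 + 0)))\{a} + a.X) :: —a→ s1, —b→ s2
  s1 = rec X. (b.c.0 + (0 + 0 + (0 + 0)))\{a} + a.X :: —a→ s1, —b→ s2
  s2 = (c.0)\{a} :: —c→ s3
  s3 = 0\{a} :: ∅
Q's transition system — 3 states:
  t0 = rec X. (b.c.0 + (0 + 0 + (0 + 0)))\{a} + a.X :: —a→ t0, —b→ t1
  t1 = (c.0)\{a} :: —c→ t2
  t2 = 0\{a} :: ∅
Partition-refinement fixed point:
  B0 = {s0, s1, t0}
  B1 = {s2, t1}
  B2 = {s3, t2}
s0 ∈ B0, t0 ∈ B0 → same block
Bisimilar ⇒ trace-equivalent.

YES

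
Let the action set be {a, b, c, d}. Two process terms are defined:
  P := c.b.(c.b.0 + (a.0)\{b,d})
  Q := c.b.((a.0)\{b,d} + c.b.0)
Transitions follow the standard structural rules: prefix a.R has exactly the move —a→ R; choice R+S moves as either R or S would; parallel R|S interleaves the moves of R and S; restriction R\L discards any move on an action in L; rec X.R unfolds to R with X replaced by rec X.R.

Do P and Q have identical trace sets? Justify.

P's transition system — 6 states:
  m0 = c.b.(c.b.0 + (a.0)\{b,d}) | ··c··> m1
  m1 = b.(c.b.0 + (a.0)\{b,d}) | ··b··> m2
  m2 = c.b.0 + (a.0)\{b,d} | ··a··> m3, ··c··> m4
  m3 = 0\{b,d} | ∅
  m4 = b.0 | ··b··> m5
  m5 = 0 | ∅
Q's transition system — 6 states:
  n0 = c.b.((a.0)\{b,d} + c.b.0) | ··c··> n1
  n1 = b.((a.0)\{b,d} + c.b.0) | ··b··> n2
  n2 = (a.0)\{b,d} + c.b.0 | ··a··> n3, ··c··> n4
  n3 = 0\{b,d} | ∅
  n4 = b.0 | ··b··> n5
  n5 = 0 | ∅
Coarsest stable partition (strong bisimilarity classes):
  B0 = {m0, n0}
  B1 = {m1, n1}
  B2 = {m2, n2}
  B3 = {m3, m5, n3, n5}
  B4 = {m4, n4}
m0 ∈ B0, n0 ∈ B0 → same block
Bisimilar ⇒ trace-equivalent.

trace-equivalent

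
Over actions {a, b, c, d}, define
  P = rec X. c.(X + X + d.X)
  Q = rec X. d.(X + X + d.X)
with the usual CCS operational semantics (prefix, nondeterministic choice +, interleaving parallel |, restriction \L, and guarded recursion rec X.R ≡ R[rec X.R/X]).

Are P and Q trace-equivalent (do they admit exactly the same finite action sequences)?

trace-distinct — witness ⟨c⟩

Reachable graph of P (2 states):
  u0 = rec X. c.(X + X + d.X) ⊢ =c=> u1
  u1 = (rec X. c.(X + X + d.X)) + (rec X. c.(X + X + d.X)) + d.(rec X. c.(X + X + d.X)) ⊢ =c=> u1, =d=> u0
Reachable graph of Q (2 states):
  v0 = rec X. d.(X + X + d.X) ⊢ =d=> v1
  v1 = (rec X. d.(X + X + d.X)) + (rec X. d.(X + X + d.X)) + d.(rec X. d.(X + X + d.X)) ⊢ =d=> v0, =d=> v1
Executing c from P (initial set {u0}):
  [1] c ⇒ {u1}
  ✓ P
Executing c from Q (initial set {v0}):
  [1] c ⇒ ∅  — Q cannot continue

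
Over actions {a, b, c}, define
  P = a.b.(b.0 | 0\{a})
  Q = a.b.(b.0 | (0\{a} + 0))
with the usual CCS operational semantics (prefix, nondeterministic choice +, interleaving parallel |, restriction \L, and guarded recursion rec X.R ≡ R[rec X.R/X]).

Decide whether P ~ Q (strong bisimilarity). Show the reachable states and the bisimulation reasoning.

YES

LTS(P): 4 reachable states
  m0 = a.b.(b.0 | 0\{a}) → —a→ m1
  m1 = b.(b.0 | 0\{a}) → —b→ m2
  m2 = b.0 | 0\{a} → —b→ m3
  m3 = 0 | 0\{a} → ·
LTS(Q): 4 reachable states
  n0 = a.b.(b.0 | (0\{a} + 0)) → —a→ n1
  n1 = b.(b.0 | (0\{a} + 0)) → —b→ n2
  n2 = b.0 | (0\{a} + 0) → —b→ n3
  n3 = 0 | (0\{a} + 0) → ·
Bisimilarity quotient blocks:
  B0 = {m0, n0}
  B1 = {m1, n1}
  B2 = {m2, n2}
  B3 = {m3, n3}
m0 ∈ B0, n0 ∈ B0 → same block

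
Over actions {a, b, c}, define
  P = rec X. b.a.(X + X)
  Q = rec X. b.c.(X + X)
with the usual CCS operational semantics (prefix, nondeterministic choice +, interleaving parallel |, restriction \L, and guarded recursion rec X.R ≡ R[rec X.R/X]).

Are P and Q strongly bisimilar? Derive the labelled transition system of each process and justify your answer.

P's transition system — 3 states:
  m0 = rec X. b.a.(X + X) → -b-> m1
  m1 = a.((rec X. b.a.(X + X)) + (rec X. b.a.(X + X))) → -a-> m2
  m2 = (rec X. b.a.(X + X)) + (rec X. b.a.(X + X)) → -b-> m1
Q's transition system — 3 states:
  n0 = rec X. b.c.(X + X) → -b-> n1
  n1 = c.((rec X. b.c.(X + X)) + (rec X. b.c.(X + X))) → -c-> n2
  n2 = (rec X. b.c.(X + X)) + (rec X. b.c.(X + X)) → -b-> n1
Coarsest stable partition (strong bisimilarity classes):
  B0 = {m0, m2}
  B1 = {m1}
  B2 = {n0, n2}
  B3 = {n1}
m0 ∈ B0, n0 ∈ B2 → different blocks

P ≁ Q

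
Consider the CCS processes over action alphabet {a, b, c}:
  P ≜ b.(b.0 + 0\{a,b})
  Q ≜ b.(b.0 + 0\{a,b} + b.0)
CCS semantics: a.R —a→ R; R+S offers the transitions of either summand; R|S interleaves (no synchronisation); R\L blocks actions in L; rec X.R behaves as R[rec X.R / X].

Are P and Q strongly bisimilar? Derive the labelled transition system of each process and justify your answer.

Reachable graph of P (3 states):
  p0 = b.(b.0 + 0\{a,b}) → -b-> p1
  p1 = b.0 + 0\{a,b} → -b-> p2
  p2 = 0 → stopped
Reachable graph of Q (3 states):
  q0 = b.(b.0 + 0\{a,b} + b.0) → -b-> q1
  q1 = b.0 + 0\{a,b} + b.0 → -b-> q2
  q2 = 0 → stopped
Coarsest stable partition (strong bisimilarity classes):
  B0 = {p0, q0}
  B1 = {p1, q1}
  B2 = {p2, q2}
p0 ∈ B0, q0 ∈ B0 → same block

bisimilar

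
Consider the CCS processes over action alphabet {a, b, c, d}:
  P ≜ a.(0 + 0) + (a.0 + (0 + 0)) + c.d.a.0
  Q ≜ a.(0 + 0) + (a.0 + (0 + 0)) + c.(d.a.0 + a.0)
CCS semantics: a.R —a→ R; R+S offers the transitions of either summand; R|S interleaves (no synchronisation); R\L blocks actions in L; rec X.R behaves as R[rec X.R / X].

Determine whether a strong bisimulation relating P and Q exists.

P ≁ Q

Reachable graph of P (5 states):
  s0 = a.(0 + 0) + (a.0 + (0 + 0)) + c.d.a.0 → =a=> s1, =a=> s2, =c=> s3
  s1 = 0 → (no moves)
  s2 = 0 + 0 → (no moves)
  s3 = d.a.0 → =d=> s4
  s4 = a.0 → =a=> s1
Reachable graph of Q (5 states):
  t0 = a.(0 + 0) + (a.0 + (0 + 0)) + c.(d.a.0 + a.0) → =a=> t1, =a=> t2, =c=> t3
  t1 = 0 → (no moves)
  t2 = 0 + 0 → (no moves)
  t3 = d.a.0 + a.0 → =a=> t1, =d=> t4
  t4 = a.0 → =a=> t1
Coarsest stable partition (strong bisimilarity classes):
  B0 = {s0}
  B1 = {s1, s2, t1, t2}
  B2 = {s3}
  B3 = {s4, t4}
  B4 = {t0}
  B5 = {t3}
s0 ∈ B0, t0 ∈ B4 → different blocks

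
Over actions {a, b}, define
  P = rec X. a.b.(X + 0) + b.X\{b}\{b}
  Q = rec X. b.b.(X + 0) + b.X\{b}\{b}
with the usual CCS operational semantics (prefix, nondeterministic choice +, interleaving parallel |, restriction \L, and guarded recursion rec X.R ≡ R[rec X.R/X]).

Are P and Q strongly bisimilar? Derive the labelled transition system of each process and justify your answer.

P's transition system — 5 states:
  s0 = rec X. a.b.(X + 0) + b.X\{b}\{b} | --a--▸ s1, --b--▸ s2
  s1 = b.((rec X. a.b.(X + 0) + b.X\{b}\{b}) + 0) | --b--▸ s3
  s2 = (rec X. a.b.(X + 0) + b.X\{b}\{b})\{b}\{b} | --a--▸ s4
  s3 = (rec X. a.b.(X + 0) + b.X\{b}\{b}) + 0 | --a--▸ s1, --b--▸ s2
  s4 = (b.((rec X. a.b.(X + 0) + b.X\{b}\{b}) + 0))\{b}\{b} | ∅
Q's transition system — 4 states:
  t0 = rec X. b.b.(X + 0) + b.X\{b}\{b} | --b--▸ t1, --b--▸ t2
  t1 = (rec X. b.b.(X + 0) + b.X\{b}\{b})\{b}\{b} | ∅
  t2 = b.((rec X. b.b.(X + 0) + b.X\{b}\{b}) + 0) | --b--▸ t3
  t3 = (rec X. b.b.(X + 0) + b.X\{b}\{b}) + 0 | --b--▸ t1, --b--▸ t2
Coarsest stable partition (strong bisimilarity classes):
  B0 = {s0, s3}
  B1 = {s2}
  B2 = {s4, t1}
  B3 = {s1}
  B4 = {t0, t3}
  B5 = {t2}
s0 ∈ B0, t0 ∈ B4 → different blocks

NO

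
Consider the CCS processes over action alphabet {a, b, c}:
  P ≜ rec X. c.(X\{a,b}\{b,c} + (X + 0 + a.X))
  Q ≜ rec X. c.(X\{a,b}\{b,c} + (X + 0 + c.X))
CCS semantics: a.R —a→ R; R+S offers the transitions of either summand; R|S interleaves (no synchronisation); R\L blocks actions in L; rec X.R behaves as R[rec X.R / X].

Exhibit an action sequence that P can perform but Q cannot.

ca

Reachable graph of P (2 states):
  s0 = rec X. c.(X\{a,b}\{b,c} + (X + 0 + a.X)) :: -c-> s1
  s1 = (rec X. c.(X\{a,b}\{b,c} + (X + 0 + a.X)))\{a,b}\{b,c} + ((rec X. c.(X\{a,b}\{b,c} + (X + 0 + a.X))) + 0 + a.(rec X. c.(X\{a,b}\{b,c} + (X + 0 + a.X)))) :: -a-> s0, -c-> s1
Reachable graph of Q (2 states):
  t0 = rec X. c.(X\{a,b}\{b,c} + (X + 0 + c.X)) :: -c-> t1
  t1 = (rec X. c.(X\{a,b}\{b,c} + (X + 0 + c.X)))\{a,b}\{b,c} + ((rec X. c.(X\{a,b}\{b,c} + (X + 0 + c.X))) + 0 + c.(rec X. c.(X\{a,b}\{b,c} + (X + 0 + c.X)))) :: -c-> t0, -c-> t1
Executing ca from P (initial set {s0}):
  step 1 (c): {s1}
  step 2 (a): {s0}
  — P admits the full trace.
Executing ca from Q (initial set {t0}):
  step 1 (c): {t1}
  step 2 (a): ∅  — Q cannot continue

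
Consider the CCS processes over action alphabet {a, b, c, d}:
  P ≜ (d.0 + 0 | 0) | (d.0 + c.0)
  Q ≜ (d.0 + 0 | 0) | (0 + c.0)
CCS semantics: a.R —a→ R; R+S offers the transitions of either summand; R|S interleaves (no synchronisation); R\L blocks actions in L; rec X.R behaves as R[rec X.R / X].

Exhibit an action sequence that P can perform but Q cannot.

LTS(P): 4 reachable states
  s0 = (d.0 + 0 | 0) | (d.0 + c.0) ⊢ —c→ s1, —d→ s1, —d→ s2
  s1 = (d.0 + 0 | 0) | 0 ⊢ —d→ s3
  s2 = 0 | (d.0 + c.0) ⊢ —c→ s3, —d→ s3
  s3 = 0 | 0 ⊢ stopped
LTS(Q): 4 reachable states
  t0 = (d.0 + 0 | 0) | (0 + c.0) ⊢ —c→ t1, —d→ t2
  t1 = (d.0 + 0 | 0) | 0 ⊢ —d→ t3
  t2 = 0 | (0 + c.0) ⊢ —c→ t3
  t3 = 0 | 0 ⊢ stopped
Executing dd from P (initial set {s0}):
  step 1 (d): {s1, s2}
  step 2 (d): {s3}
  P completes σ.
Executing dd from Q (initial set {t0}):
  step 1 (d): {t2}
  step 2 (d): ∅  — Q cannot continue

dd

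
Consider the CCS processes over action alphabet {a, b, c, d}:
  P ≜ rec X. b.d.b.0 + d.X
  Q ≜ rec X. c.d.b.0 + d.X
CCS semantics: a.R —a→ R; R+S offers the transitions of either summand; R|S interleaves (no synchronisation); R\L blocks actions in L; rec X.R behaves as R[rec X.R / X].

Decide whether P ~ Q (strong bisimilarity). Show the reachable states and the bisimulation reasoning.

P ≁ Q

Reachable graph of P (4 states):
  m0 = rec X. b.d.b.0 + d.X | —b→ m1, —d→ m0
  m1 = d.b.0 | —d→ m2
  m2 = b.0 | —b→ m3
  m3 = 0 | stopped
Reachable graph of Q (4 states):
  n0 = rec X. c.d.b.0 + d.X | —c→ n1, —d→ n0
  n1 = d.b.0 | —d→ n2
  n2 = b.0 | —b→ n3
  n3 = 0 | stopped
Coarsest stable partition (strong bisimilarity classes):
  B0 = {m0}
  B1 = {m1, n1}
  B2 = {m2, n2}
  B3 = {m3, n3}
  B4 = {n0}
m0 ∈ B0, n0 ∈ B4 → different blocks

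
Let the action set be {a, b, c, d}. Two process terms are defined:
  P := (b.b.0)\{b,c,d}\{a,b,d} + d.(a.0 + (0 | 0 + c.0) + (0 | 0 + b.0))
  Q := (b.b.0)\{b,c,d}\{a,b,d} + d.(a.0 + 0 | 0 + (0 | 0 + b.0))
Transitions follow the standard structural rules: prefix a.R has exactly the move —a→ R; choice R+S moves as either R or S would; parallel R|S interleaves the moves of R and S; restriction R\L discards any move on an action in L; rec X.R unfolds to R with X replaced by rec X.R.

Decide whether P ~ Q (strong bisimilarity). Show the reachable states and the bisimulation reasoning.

LTS(P): 3 reachable states
  p0 = (b.b.0)\{b,c,d}\{a,b,d} + d.(a.0 + (0 | 0 + c.0) + (0 | 0 + b.0)) has moves —d→ p1
  p1 = a.0 + (0 | 0 + c.0) + (0 | 0 + b.0) has moves —a→ p2, —b→ p2, —c→ p2
  p2 = 0 has moves stopped
LTS(Q): 3 reachable states
  q0 = (b.b.0)\{b,c,d}\{a,b,d} + d.(a.0 + 0 | 0 + (0 | 0 + b.0)) has moves —d→ q1
  q1 = a.0 + 0 | 0 + (0 | 0 + b.0) has moves —a→ q2, —b→ q2
  q2 = 0 has moves stopped
Partition-refinement fixed point:
  B0 = {p0}
  B1 = {p1}
  B2 = {p2, q2}
  B3 = {q0}
  B4 = {q1}
p0 ∈ B0, q0 ∈ B3 → different blocks

P ≁ Q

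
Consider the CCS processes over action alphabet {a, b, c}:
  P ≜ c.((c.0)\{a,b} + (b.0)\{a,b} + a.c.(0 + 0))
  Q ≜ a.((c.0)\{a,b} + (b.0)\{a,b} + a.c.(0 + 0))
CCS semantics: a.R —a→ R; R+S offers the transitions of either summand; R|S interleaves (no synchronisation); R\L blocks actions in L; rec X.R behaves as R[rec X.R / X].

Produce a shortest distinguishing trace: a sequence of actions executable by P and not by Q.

Reachable graph of P (5 states):
  u0 = c.((c.0)\{a,b} + (b.0)\{a,b} + a.c.(0 + 0)) has moves =c=> u1
  u1 = (c.0)\{a,b} + (b.0)\{a,b} + a.c.(0 + 0) has moves =a=> u2, =c=> u3
  u2 = c.(0 + 0) has moves =c=> u4
  u3 = 0\{a,b} has moves ∅
  u4 = 0 + 0 has moves ∅
Reachable graph of Q (5 states):
  v0 = a.((c.0)\{a,b} + (b.0)\{a,b} + a.c.(0 + 0)) has moves =a=> v1
  v1 = (c.0)\{a,b} + (b.0)\{a,b} + a.c.(0 + 0) has moves =a=> v2, =c=> v3
  v2 = c.(0 + 0) has moves =c=> v4
  v3 = 0\{a,b} has moves ∅
  v4 = 0 + 0 has moves ∅
Trace ⟨c⟩ through P, begin at {u0}:
  step 1 (c): {u1}
  — P admits the full trace.
Trace ⟨c⟩ through Q, begin at {v0}:
  step 1 (c): ∅ (Q stuck)

c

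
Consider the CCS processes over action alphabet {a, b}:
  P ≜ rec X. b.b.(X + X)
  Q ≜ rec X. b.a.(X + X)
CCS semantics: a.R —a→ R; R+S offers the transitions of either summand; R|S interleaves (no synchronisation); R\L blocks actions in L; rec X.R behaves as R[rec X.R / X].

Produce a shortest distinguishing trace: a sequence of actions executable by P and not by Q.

bb

Reachable graph of P (3 states):
  u0 = rec X. b.b.(X + X) has moves —b→ u1
  u1 = b.((rec X. b.b.(X + X)) + (rec X. b.b.(X + X))) has moves —b→ u2
  u2 = (rec X. b.b.(X + X)) + (rec X. b.b.(X + X)) has moves —b→ u1
Reachable graph of Q (3 states):
  v0 = rec X. b.a.(X + X) has moves —b→ v1
  v1 = a.((rec X. b.a.(X + X)) + (rec X. b.a.(X + X))) has moves —a→ v2
  v2 = (rec X. b.a.(X + X)) + (rec X. b.a.(X + X)) has moves —b→ v1
Executing bb from P (initial set {u0}):
  [1] b ⇒ {u1}
  [2] b ⇒ {u2}
  ✓ P
Executing bb from Q (initial set {v0}):
  [1] b ⇒ {v1}
  [2] b ⇒ ∅  — Q cannot continue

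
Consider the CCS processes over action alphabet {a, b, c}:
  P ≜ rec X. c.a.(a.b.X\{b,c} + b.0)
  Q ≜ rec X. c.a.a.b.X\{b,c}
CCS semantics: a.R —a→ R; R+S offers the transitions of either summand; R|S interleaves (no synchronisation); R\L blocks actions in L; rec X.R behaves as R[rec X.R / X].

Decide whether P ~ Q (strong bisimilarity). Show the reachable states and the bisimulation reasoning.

NO

LTS(P): 6 reachable states
  m0 = rec X. c.a.(a.b.X\{b,c} + b.0) | —c→ m1
  m1 = a.(a.b.(rec X. c.a.(a.b.X\{b,c} + b.0))\{b,c} + b.0) | —a→ m2
  m2 = a.b.(rec X. c.a.(a.b.X\{b,c} + b.0))\{b,c} + b.0 | —a→ m3, —b→ m4
  m3 = b.(rec X. c.a.(a.b.X\{b,c} + b.0))\{b,c} | —b→ m5
  m4 = 0 | (no moves)
  m5 = (rec X. c.a.(a.b.X\{b,c} + b.0))\{b,c} | (no moves)
LTS(Q): 5 reachable states
  n0 = rec X. c.a.a.b.X\{b,c} | —c→ n1
  n1 = a.a.b.(rec X. c.a.a.b.X\{b,c})\{b,c} | —a→ n2
  n2 = a.b.(rec X. c.a.a.b.X\{b,c})\{b,c} | —a→ n3
  n3 = b.(rec X. c.a.a.b.X\{b,c})\{b,c} | —b→ n4
  n4 = (rec X. c.a.a.b.X\{b,c})\{b,c} | (no moves)
Partition-refinement fixed point:
  B0 = {m0}
  B1 = {m1}
  B2 = {m2}
  B3 = {m3, n3}
  B4 = {m4, m5, n4}
  B5 = {n0}
  B6 = {n1}
  B7 = {n2}
m0 ∈ B0, n0 ∈ B5 → different blocks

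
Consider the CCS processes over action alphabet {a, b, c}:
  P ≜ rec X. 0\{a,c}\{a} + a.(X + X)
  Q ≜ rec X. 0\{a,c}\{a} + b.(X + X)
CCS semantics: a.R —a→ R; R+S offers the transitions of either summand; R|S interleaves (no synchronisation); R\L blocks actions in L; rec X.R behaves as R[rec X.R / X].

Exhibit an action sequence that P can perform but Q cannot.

a

LTS(P): 2 reachable states
  p0 = rec X. 0\{a,c}\{a} + a.(X + X) | ··a··> p1
  p1 = (rec X. 0\{a,c}\{a} + a.(X + X)) + (rec X. 0\{a,c}\{a} + a.(X + X)) | ··a··> p1
LTS(Q): 2 reachable states
  q0 = rec X. 0\{a,c}\{a} + b.(X + X) | ··b··> q1
  q1 = (rec X. 0\{a,c}\{a} + b.(X + X)) + (rec X. 0\{a,c}\{a} + b.(X + X)) | ··b··> q1
Trace ⟨a⟩ through P, begin at {p0}:
  [1] a ⇒ {p1}
  ✓ P
Trace ⟨a⟩ through Q, begin at {q0}:
  [1] a ⇒ ∅ (Q stuck)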